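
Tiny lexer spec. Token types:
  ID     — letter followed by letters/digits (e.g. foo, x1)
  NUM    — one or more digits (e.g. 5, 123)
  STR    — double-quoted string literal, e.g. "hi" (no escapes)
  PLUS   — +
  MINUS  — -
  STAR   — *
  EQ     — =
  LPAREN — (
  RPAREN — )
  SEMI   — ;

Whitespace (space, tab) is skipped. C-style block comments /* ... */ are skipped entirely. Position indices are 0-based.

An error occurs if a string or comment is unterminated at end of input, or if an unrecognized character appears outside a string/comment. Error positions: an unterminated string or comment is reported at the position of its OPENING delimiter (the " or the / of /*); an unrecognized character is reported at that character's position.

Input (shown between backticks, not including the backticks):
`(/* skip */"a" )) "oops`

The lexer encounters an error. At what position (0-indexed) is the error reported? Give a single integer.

Answer: 18

Derivation:
pos=0: emit LPAREN '('
pos=1: enter COMMENT mode (saw '/*')
exit COMMENT mode (now at pos=11)
pos=11: enter STRING mode
pos=11: emit STR "a" (now at pos=14)
pos=15: emit RPAREN ')'
pos=16: emit RPAREN ')'
pos=18: enter STRING mode
pos=18: ERROR — unterminated string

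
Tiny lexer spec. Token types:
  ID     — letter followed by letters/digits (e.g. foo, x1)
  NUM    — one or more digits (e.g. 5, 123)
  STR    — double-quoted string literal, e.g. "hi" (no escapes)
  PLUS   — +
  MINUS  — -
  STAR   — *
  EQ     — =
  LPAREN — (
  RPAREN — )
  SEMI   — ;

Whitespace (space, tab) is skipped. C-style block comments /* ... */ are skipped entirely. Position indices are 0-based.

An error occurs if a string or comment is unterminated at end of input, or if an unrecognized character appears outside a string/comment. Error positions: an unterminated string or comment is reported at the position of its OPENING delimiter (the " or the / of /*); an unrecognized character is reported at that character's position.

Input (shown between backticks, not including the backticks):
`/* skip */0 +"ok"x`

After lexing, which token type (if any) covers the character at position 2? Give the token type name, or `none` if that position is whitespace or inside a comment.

pos=0: enter COMMENT mode (saw '/*')
exit COMMENT mode (now at pos=10)
pos=10: emit NUM '0' (now at pos=11)
pos=12: emit PLUS '+'
pos=13: enter STRING mode
pos=13: emit STR "ok" (now at pos=17)
pos=17: emit ID 'x' (now at pos=18)
DONE. 4 tokens: [NUM, PLUS, STR, ID]
Position 2: char is ' ' -> none

Answer: none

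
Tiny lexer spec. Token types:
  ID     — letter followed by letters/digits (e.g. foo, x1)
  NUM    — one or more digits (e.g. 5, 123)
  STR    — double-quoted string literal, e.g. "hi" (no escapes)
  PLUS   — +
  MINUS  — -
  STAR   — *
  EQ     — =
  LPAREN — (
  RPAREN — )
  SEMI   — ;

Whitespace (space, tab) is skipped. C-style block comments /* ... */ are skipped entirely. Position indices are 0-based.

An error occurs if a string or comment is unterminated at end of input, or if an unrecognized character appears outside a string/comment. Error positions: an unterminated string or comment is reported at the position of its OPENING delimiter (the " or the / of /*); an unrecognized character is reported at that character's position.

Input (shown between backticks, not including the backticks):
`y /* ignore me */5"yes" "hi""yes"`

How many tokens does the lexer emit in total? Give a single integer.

Answer: 5

Derivation:
pos=0: emit ID 'y' (now at pos=1)
pos=2: enter COMMENT mode (saw '/*')
exit COMMENT mode (now at pos=17)
pos=17: emit NUM '5' (now at pos=18)
pos=18: enter STRING mode
pos=18: emit STR "yes" (now at pos=23)
pos=24: enter STRING mode
pos=24: emit STR "hi" (now at pos=28)
pos=28: enter STRING mode
pos=28: emit STR "yes" (now at pos=33)
DONE. 5 tokens: [ID, NUM, STR, STR, STR]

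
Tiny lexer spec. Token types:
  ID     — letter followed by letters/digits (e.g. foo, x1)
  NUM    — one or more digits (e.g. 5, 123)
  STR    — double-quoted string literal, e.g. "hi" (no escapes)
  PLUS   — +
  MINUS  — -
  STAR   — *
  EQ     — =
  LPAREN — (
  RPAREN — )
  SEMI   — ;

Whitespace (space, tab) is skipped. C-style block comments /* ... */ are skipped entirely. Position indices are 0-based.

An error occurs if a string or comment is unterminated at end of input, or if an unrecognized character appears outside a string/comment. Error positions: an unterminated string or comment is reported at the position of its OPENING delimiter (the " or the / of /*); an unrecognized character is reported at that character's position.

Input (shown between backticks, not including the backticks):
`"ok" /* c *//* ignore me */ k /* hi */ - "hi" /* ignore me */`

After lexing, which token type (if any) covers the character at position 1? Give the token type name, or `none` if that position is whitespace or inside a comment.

Answer: STR

Derivation:
pos=0: enter STRING mode
pos=0: emit STR "ok" (now at pos=4)
pos=5: enter COMMENT mode (saw '/*')
exit COMMENT mode (now at pos=12)
pos=12: enter COMMENT mode (saw '/*')
exit COMMENT mode (now at pos=27)
pos=28: emit ID 'k' (now at pos=29)
pos=30: enter COMMENT mode (saw '/*')
exit COMMENT mode (now at pos=38)
pos=39: emit MINUS '-'
pos=41: enter STRING mode
pos=41: emit STR "hi" (now at pos=45)
pos=46: enter COMMENT mode (saw '/*')
exit COMMENT mode (now at pos=61)
DONE. 4 tokens: [STR, ID, MINUS, STR]
Position 1: char is 'o' -> STR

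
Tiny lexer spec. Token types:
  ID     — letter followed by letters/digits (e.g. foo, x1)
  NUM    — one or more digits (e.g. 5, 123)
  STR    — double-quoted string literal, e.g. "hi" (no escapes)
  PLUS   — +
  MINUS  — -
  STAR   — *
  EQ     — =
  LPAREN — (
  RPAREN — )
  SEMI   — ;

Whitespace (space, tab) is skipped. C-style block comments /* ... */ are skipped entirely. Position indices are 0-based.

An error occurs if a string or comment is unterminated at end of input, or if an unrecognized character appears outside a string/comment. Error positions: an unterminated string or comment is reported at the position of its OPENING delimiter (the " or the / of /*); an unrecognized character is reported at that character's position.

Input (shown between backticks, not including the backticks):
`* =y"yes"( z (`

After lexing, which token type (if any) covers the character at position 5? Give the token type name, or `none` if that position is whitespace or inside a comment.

Answer: STR

Derivation:
pos=0: emit STAR '*'
pos=2: emit EQ '='
pos=3: emit ID 'y' (now at pos=4)
pos=4: enter STRING mode
pos=4: emit STR "yes" (now at pos=9)
pos=9: emit LPAREN '('
pos=11: emit ID 'z' (now at pos=12)
pos=13: emit LPAREN '('
DONE. 7 tokens: [STAR, EQ, ID, STR, LPAREN, ID, LPAREN]
Position 5: char is 'y' -> STR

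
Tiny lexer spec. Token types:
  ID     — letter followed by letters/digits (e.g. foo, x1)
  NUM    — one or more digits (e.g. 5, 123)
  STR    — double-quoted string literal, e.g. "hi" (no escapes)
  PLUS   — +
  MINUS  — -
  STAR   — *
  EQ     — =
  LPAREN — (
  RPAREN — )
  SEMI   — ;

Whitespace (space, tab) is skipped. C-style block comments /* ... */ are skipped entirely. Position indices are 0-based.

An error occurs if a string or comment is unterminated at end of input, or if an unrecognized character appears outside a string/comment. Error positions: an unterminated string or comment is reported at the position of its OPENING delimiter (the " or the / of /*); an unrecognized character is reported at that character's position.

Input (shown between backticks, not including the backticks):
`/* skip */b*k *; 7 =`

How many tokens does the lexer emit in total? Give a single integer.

Answer: 7

Derivation:
pos=0: enter COMMENT mode (saw '/*')
exit COMMENT mode (now at pos=10)
pos=10: emit ID 'b' (now at pos=11)
pos=11: emit STAR '*'
pos=12: emit ID 'k' (now at pos=13)
pos=14: emit STAR '*'
pos=15: emit SEMI ';'
pos=17: emit NUM '7' (now at pos=18)
pos=19: emit EQ '='
DONE. 7 tokens: [ID, STAR, ID, STAR, SEMI, NUM, EQ]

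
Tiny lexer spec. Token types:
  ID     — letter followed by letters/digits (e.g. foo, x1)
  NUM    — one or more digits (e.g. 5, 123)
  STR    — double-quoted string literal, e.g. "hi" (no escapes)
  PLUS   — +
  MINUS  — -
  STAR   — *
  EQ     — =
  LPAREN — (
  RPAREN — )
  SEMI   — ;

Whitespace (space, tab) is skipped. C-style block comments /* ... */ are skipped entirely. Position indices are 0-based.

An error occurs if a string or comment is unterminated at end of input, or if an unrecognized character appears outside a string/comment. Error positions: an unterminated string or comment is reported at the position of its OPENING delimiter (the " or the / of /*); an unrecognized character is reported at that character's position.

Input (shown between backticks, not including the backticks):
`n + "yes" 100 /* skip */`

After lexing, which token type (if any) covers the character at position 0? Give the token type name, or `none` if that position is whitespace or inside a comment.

pos=0: emit ID 'n' (now at pos=1)
pos=2: emit PLUS '+'
pos=4: enter STRING mode
pos=4: emit STR "yes" (now at pos=9)
pos=10: emit NUM '100' (now at pos=13)
pos=14: enter COMMENT mode (saw '/*')
exit COMMENT mode (now at pos=24)
DONE. 4 tokens: [ID, PLUS, STR, NUM]
Position 0: char is 'n' -> ID

Answer: ID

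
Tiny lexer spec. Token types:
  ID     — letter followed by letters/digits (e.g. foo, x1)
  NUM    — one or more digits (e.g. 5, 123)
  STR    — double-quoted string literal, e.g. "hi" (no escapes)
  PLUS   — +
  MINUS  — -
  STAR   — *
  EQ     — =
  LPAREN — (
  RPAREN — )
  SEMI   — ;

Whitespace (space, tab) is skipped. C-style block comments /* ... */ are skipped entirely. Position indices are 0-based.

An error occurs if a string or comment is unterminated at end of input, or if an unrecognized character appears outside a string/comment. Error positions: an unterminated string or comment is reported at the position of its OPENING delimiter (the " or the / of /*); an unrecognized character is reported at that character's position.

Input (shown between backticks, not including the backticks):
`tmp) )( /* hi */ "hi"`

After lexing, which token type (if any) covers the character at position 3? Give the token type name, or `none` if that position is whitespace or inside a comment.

Answer: RPAREN

Derivation:
pos=0: emit ID 'tmp' (now at pos=3)
pos=3: emit RPAREN ')'
pos=5: emit RPAREN ')'
pos=6: emit LPAREN '('
pos=8: enter COMMENT mode (saw '/*')
exit COMMENT mode (now at pos=16)
pos=17: enter STRING mode
pos=17: emit STR "hi" (now at pos=21)
DONE. 5 tokens: [ID, RPAREN, RPAREN, LPAREN, STR]
Position 3: char is ')' -> RPAREN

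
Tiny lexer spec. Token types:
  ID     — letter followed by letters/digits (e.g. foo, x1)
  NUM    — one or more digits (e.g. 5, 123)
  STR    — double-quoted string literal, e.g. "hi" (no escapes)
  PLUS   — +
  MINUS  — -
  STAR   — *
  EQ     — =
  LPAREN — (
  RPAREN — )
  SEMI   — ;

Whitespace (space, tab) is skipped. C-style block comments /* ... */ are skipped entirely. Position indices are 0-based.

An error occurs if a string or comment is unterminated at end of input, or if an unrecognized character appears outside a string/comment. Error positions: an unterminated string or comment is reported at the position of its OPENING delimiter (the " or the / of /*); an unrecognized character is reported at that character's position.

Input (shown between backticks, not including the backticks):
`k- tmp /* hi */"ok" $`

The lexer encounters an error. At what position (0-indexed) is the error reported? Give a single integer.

pos=0: emit ID 'k' (now at pos=1)
pos=1: emit MINUS '-'
pos=3: emit ID 'tmp' (now at pos=6)
pos=7: enter COMMENT mode (saw '/*')
exit COMMENT mode (now at pos=15)
pos=15: enter STRING mode
pos=15: emit STR "ok" (now at pos=19)
pos=20: ERROR — unrecognized char '$'

Answer: 20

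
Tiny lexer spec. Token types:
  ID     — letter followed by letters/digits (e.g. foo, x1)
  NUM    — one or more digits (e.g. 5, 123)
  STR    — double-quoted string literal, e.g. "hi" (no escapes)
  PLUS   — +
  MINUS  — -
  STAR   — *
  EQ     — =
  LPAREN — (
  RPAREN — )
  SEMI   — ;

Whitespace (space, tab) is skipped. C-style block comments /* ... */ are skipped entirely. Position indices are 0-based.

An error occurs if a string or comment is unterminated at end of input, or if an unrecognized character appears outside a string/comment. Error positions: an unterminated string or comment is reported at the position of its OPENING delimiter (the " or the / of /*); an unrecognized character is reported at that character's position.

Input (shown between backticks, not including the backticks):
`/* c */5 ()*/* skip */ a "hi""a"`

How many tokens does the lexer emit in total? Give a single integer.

pos=0: enter COMMENT mode (saw '/*')
exit COMMENT mode (now at pos=7)
pos=7: emit NUM '5' (now at pos=8)
pos=9: emit LPAREN '('
pos=10: emit RPAREN ')'
pos=11: emit STAR '*'
pos=12: enter COMMENT mode (saw '/*')
exit COMMENT mode (now at pos=22)
pos=23: emit ID 'a' (now at pos=24)
pos=25: enter STRING mode
pos=25: emit STR "hi" (now at pos=29)
pos=29: enter STRING mode
pos=29: emit STR "a" (now at pos=32)
DONE. 7 tokens: [NUM, LPAREN, RPAREN, STAR, ID, STR, STR]

Answer: 7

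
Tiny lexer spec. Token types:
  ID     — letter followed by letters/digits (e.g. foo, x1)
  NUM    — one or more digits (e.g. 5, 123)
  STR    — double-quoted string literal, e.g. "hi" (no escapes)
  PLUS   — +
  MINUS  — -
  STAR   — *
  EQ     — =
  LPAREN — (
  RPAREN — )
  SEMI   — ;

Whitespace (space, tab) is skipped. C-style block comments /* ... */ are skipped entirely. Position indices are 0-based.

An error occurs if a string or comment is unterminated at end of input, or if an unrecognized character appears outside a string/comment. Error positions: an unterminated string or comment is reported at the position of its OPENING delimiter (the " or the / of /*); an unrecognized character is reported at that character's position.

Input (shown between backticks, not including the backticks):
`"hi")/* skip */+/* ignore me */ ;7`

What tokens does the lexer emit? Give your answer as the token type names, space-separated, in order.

pos=0: enter STRING mode
pos=0: emit STR "hi" (now at pos=4)
pos=4: emit RPAREN ')'
pos=5: enter COMMENT mode (saw '/*')
exit COMMENT mode (now at pos=15)
pos=15: emit PLUS '+'
pos=16: enter COMMENT mode (saw '/*')
exit COMMENT mode (now at pos=31)
pos=32: emit SEMI ';'
pos=33: emit NUM '7' (now at pos=34)
DONE. 5 tokens: [STR, RPAREN, PLUS, SEMI, NUM]

Answer: STR RPAREN PLUS SEMI NUM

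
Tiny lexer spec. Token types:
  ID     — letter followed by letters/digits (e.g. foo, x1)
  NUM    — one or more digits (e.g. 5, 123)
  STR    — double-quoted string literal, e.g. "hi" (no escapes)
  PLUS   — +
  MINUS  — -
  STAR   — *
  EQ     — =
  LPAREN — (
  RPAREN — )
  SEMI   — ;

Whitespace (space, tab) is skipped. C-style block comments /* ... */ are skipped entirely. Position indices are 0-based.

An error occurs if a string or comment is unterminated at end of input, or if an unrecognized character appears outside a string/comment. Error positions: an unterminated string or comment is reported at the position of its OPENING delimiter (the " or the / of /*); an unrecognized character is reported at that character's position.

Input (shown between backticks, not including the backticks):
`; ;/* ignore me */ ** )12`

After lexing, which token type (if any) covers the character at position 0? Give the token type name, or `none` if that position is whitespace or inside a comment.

pos=0: emit SEMI ';'
pos=2: emit SEMI ';'
pos=3: enter COMMENT mode (saw '/*')
exit COMMENT mode (now at pos=18)
pos=19: emit STAR '*'
pos=20: emit STAR '*'
pos=22: emit RPAREN ')'
pos=23: emit NUM '12' (now at pos=25)
DONE. 6 tokens: [SEMI, SEMI, STAR, STAR, RPAREN, NUM]
Position 0: char is ';' -> SEMI

Answer: SEMI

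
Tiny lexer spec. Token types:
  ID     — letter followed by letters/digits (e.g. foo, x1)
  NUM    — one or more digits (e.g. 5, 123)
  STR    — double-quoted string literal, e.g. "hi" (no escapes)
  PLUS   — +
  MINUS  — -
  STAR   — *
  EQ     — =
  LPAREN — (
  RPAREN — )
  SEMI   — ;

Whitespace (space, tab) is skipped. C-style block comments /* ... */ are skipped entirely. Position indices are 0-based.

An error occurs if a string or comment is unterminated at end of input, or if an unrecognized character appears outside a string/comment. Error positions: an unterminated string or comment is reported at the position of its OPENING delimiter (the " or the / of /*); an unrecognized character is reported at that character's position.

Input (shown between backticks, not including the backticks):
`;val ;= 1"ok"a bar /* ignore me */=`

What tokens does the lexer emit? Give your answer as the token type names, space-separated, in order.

pos=0: emit SEMI ';'
pos=1: emit ID 'val' (now at pos=4)
pos=5: emit SEMI ';'
pos=6: emit EQ '='
pos=8: emit NUM '1' (now at pos=9)
pos=9: enter STRING mode
pos=9: emit STR "ok" (now at pos=13)
pos=13: emit ID 'a' (now at pos=14)
pos=15: emit ID 'bar' (now at pos=18)
pos=19: enter COMMENT mode (saw '/*')
exit COMMENT mode (now at pos=34)
pos=34: emit EQ '='
DONE. 9 tokens: [SEMI, ID, SEMI, EQ, NUM, STR, ID, ID, EQ]

Answer: SEMI ID SEMI EQ NUM STR ID ID EQ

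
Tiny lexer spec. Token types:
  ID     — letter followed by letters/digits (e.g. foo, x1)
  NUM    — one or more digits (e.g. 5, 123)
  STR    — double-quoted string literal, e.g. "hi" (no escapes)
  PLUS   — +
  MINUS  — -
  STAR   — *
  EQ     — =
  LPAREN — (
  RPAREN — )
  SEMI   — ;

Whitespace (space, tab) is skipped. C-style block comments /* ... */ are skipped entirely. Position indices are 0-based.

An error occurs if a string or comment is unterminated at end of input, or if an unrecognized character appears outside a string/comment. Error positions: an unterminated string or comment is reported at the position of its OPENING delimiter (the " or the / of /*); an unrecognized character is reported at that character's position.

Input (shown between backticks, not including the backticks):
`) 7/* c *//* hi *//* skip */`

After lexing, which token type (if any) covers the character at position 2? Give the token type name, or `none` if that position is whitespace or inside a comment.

Answer: NUM

Derivation:
pos=0: emit RPAREN ')'
pos=2: emit NUM '7' (now at pos=3)
pos=3: enter COMMENT mode (saw '/*')
exit COMMENT mode (now at pos=10)
pos=10: enter COMMENT mode (saw '/*')
exit COMMENT mode (now at pos=18)
pos=18: enter COMMENT mode (saw '/*')
exit COMMENT mode (now at pos=28)
DONE. 2 tokens: [RPAREN, NUM]
Position 2: char is '7' -> NUM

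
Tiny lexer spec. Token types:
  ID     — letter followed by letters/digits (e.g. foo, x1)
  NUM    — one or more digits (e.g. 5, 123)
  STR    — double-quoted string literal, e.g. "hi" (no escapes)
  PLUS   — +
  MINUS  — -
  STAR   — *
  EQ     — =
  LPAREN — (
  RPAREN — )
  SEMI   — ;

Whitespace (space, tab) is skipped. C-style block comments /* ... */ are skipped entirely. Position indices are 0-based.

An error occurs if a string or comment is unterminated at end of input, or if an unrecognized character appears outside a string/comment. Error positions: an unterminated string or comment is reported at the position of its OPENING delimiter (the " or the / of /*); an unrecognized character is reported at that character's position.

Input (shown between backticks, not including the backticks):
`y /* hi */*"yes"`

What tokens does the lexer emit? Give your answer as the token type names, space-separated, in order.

pos=0: emit ID 'y' (now at pos=1)
pos=2: enter COMMENT mode (saw '/*')
exit COMMENT mode (now at pos=10)
pos=10: emit STAR '*'
pos=11: enter STRING mode
pos=11: emit STR "yes" (now at pos=16)
DONE. 3 tokens: [ID, STAR, STR]

Answer: ID STAR STR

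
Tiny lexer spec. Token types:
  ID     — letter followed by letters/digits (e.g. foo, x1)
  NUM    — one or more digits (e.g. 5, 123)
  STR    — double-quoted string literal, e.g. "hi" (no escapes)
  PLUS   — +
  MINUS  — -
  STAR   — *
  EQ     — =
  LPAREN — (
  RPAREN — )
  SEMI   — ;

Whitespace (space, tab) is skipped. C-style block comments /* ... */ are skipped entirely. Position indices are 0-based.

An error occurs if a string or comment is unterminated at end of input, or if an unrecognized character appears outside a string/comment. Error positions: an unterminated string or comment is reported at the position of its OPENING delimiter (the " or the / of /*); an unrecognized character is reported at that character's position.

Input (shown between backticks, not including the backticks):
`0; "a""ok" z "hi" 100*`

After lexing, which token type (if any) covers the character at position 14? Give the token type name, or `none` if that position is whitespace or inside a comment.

pos=0: emit NUM '0' (now at pos=1)
pos=1: emit SEMI ';'
pos=3: enter STRING mode
pos=3: emit STR "a" (now at pos=6)
pos=6: enter STRING mode
pos=6: emit STR "ok" (now at pos=10)
pos=11: emit ID 'z' (now at pos=12)
pos=13: enter STRING mode
pos=13: emit STR "hi" (now at pos=17)
pos=18: emit NUM '100' (now at pos=21)
pos=21: emit STAR '*'
DONE. 8 tokens: [NUM, SEMI, STR, STR, ID, STR, NUM, STAR]
Position 14: char is 'h' -> STR

Answer: STR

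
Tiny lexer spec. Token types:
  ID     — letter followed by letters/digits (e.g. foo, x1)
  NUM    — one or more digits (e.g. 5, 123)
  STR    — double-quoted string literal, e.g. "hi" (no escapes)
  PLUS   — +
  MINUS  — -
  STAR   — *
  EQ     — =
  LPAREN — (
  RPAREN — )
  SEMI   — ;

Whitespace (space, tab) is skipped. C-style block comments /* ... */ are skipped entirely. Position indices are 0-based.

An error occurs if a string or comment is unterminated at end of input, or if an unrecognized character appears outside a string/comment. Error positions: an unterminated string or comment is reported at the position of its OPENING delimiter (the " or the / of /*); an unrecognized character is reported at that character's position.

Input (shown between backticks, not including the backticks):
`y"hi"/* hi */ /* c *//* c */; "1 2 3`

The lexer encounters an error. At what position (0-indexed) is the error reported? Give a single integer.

Answer: 30

Derivation:
pos=0: emit ID 'y' (now at pos=1)
pos=1: enter STRING mode
pos=1: emit STR "hi" (now at pos=5)
pos=5: enter COMMENT mode (saw '/*')
exit COMMENT mode (now at pos=13)
pos=14: enter COMMENT mode (saw '/*')
exit COMMENT mode (now at pos=21)
pos=21: enter COMMENT mode (saw '/*')
exit COMMENT mode (now at pos=28)
pos=28: emit SEMI ';'
pos=30: enter STRING mode
pos=30: ERROR — unterminated string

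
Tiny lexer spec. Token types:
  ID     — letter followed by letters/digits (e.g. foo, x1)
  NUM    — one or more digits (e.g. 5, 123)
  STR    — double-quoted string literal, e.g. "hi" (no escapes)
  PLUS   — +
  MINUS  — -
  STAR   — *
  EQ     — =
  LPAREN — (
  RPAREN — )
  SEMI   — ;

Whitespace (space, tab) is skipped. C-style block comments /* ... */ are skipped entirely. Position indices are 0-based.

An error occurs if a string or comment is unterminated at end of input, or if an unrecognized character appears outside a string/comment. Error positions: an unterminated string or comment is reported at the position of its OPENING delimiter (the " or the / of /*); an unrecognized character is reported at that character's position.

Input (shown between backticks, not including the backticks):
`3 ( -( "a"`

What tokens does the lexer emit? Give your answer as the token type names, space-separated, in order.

Answer: NUM LPAREN MINUS LPAREN STR

Derivation:
pos=0: emit NUM '3' (now at pos=1)
pos=2: emit LPAREN '('
pos=4: emit MINUS '-'
pos=5: emit LPAREN '('
pos=7: enter STRING mode
pos=7: emit STR "a" (now at pos=10)
DONE. 5 tokens: [NUM, LPAREN, MINUS, LPAREN, STR]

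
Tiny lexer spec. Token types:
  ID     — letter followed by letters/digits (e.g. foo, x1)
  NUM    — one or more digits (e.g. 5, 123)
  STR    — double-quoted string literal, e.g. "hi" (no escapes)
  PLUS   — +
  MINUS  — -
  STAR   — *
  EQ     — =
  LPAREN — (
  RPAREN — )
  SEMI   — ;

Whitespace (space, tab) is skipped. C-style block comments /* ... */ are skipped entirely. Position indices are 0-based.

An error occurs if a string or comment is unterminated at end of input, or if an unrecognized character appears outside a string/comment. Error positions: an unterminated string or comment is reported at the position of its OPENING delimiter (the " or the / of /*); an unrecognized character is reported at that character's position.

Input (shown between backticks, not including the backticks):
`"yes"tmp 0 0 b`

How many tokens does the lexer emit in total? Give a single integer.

Answer: 5

Derivation:
pos=0: enter STRING mode
pos=0: emit STR "yes" (now at pos=5)
pos=5: emit ID 'tmp' (now at pos=8)
pos=9: emit NUM '0' (now at pos=10)
pos=11: emit NUM '0' (now at pos=12)
pos=13: emit ID 'b' (now at pos=14)
DONE. 5 tokens: [STR, ID, NUM, NUM, ID]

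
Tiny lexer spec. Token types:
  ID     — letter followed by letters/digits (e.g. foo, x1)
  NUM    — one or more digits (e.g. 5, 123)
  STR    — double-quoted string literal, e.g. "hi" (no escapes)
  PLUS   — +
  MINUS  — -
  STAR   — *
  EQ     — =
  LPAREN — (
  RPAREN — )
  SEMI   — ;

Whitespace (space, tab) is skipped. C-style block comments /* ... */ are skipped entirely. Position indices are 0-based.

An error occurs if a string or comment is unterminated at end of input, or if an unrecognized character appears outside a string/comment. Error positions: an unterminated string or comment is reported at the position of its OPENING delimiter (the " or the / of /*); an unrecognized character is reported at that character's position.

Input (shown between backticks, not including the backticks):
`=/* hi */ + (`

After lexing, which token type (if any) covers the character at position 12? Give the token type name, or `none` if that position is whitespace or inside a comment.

Answer: LPAREN

Derivation:
pos=0: emit EQ '='
pos=1: enter COMMENT mode (saw '/*')
exit COMMENT mode (now at pos=9)
pos=10: emit PLUS '+'
pos=12: emit LPAREN '('
DONE. 3 tokens: [EQ, PLUS, LPAREN]
Position 12: char is '(' -> LPAREN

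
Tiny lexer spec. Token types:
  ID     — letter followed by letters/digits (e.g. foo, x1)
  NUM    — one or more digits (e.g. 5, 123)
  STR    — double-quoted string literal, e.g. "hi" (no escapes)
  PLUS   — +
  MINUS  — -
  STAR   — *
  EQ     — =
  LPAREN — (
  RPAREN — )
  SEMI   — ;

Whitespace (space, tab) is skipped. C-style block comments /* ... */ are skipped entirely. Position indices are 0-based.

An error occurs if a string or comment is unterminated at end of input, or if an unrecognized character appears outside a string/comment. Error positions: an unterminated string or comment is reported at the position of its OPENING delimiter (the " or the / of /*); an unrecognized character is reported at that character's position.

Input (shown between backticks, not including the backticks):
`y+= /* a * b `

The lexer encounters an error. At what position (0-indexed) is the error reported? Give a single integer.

Answer: 4

Derivation:
pos=0: emit ID 'y' (now at pos=1)
pos=1: emit PLUS '+'
pos=2: emit EQ '='
pos=4: enter COMMENT mode (saw '/*')
pos=4: ERROR — unterminated comment (reached EOF)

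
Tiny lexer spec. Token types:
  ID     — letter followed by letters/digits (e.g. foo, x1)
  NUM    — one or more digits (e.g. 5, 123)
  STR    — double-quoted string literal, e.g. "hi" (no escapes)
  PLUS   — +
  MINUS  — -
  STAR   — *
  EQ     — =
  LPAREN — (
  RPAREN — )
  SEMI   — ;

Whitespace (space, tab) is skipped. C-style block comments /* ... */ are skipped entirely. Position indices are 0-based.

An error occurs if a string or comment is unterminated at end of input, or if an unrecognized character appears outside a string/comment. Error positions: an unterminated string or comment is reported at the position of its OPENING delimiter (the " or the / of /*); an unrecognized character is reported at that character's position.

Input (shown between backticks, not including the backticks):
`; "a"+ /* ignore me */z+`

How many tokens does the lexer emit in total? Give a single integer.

pos=0: emit SEMI ';'
pos=2: enter STRING mode
pos=2: emit STR "a" (now at pos=5)
pos=5: emit PLUS '+'
pos=7: enter COMMENT mode (saw '/*')
exit COMMENT mode (now at pos=22)
pos=22: emit ID 'z' (now at pos=23)
pos=23: emit PLUS '+'
DONE. 5 tokens: [SEMI, STR, PLUS, ID, PLUS]

Answer: 5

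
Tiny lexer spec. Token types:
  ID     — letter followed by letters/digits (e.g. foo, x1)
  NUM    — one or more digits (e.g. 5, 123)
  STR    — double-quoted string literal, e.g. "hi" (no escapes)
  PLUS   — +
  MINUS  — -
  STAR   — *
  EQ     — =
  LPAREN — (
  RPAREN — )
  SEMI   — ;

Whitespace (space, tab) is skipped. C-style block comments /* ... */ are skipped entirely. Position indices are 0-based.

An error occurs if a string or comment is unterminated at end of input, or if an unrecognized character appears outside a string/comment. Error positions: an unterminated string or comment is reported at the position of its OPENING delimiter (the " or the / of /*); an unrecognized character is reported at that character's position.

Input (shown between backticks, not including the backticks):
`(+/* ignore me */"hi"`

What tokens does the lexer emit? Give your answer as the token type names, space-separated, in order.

pos=0: emit LPAREN '('
pos=1: emit PLUS '+'
pos=2: enter COMMENT mode (saw '/*')
exit COMMENT mode (now at pos=17)
pos=17: enter STRING mode
pos=17: emit STR "hi" (now at pos=21)
DONE. 3 tokens: [LPAREN, PLUS, STR]

Answer: LPAREN PLUS STR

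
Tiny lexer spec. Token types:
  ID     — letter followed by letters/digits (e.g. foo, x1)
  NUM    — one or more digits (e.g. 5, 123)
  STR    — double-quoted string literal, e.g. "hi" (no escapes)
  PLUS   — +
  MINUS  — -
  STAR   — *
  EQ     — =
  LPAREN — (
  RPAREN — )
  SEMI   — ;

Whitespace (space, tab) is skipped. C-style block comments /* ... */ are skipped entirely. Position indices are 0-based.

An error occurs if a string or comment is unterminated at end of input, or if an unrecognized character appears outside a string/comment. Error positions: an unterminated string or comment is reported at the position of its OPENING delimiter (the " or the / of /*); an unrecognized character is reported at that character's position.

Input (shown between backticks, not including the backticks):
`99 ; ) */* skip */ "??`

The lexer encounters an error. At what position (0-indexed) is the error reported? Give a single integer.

pos=0: emit NUM '99' (now at pos=2)
pos=3: emit SEMI ';'
pos=5: emit RPAREN ')'
pos=7: emit STAR '*'
pos=8: enter COMMENT mode (saw '/*')
exit COMMENT mode (now at pos=18)
pos=19: enter STRING mode
pos=19: ERROR — unterminated string

Answer: 19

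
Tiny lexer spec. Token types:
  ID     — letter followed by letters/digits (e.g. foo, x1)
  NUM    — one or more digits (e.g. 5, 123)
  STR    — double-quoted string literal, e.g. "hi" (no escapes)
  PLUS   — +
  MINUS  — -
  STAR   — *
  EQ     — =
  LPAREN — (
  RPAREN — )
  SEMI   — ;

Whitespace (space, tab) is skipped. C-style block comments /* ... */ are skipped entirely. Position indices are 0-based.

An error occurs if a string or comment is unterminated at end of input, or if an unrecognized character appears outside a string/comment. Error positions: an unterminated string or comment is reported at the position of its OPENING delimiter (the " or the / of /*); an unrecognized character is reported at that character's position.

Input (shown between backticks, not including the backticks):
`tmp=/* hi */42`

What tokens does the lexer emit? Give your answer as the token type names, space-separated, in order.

pos=0: emit ID 'tmp' (now at pos=3)
pos=3: emit EQ '='
pos=4: enter COMMENT mode (saw '/*')
exit COMMENT mode (now at pos=12)
pos=12: emit NUM '42' (now at pos=14)
DONE. 3 tokens: [ID, EQ, NUM]

Answer: ID EQ NUM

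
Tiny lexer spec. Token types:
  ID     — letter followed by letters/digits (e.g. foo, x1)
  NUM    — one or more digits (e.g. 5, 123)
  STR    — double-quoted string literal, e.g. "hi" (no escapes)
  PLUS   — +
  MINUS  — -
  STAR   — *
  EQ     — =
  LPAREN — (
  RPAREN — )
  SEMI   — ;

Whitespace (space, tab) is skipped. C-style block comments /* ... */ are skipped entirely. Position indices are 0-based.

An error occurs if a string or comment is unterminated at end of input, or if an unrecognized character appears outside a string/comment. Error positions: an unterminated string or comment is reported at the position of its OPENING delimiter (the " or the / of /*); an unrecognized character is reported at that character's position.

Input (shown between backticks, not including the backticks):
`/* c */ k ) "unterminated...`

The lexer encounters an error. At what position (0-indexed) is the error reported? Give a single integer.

pos=0: enter COMMENT mode (saw '/*')
exit COMMENT mode (now at pos=7)
pos=8: emit ID 'k' (now at pos=9)
pos=10: emit RPAREN ')'
pos=12: enter STRING mode
pos=12: ERROR — unterminated string

Answer: 12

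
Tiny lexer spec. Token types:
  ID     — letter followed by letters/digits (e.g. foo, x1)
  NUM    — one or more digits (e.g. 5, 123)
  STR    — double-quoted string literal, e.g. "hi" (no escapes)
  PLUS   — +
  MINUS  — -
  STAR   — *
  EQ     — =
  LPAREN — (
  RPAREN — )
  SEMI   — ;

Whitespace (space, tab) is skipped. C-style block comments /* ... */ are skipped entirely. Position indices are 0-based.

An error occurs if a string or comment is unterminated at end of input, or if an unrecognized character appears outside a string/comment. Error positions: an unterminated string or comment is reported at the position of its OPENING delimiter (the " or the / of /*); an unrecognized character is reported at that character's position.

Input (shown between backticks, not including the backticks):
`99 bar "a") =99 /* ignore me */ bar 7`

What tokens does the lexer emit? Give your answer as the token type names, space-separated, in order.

pos=0: emit NUM '99' (now at pos=2)
pos=3: emit ID 'bar' (now at pos=6)
pos=7: enter STRING mode
pos=7: emit STR "a" (now at pos=10)
pos=10: emit RPAREN ')'
pos=12: emit EQ '='
pos=13: emit NUM '99' (now at pos=15)
pos=16: enter COMMENT mode (saw '/*')
exit COMMENT mode (now at pos=31)
pos=32: emit ID 'bar' (now at pos=35)
pos=36: emit NUM '7' (now at pos=37)
DONE. 8 tokens: [NUM, ID, STR, RPAREN, EQ, NUM, ID, NUM]

Answer: NUM ID STR RPAREN EQ NUM ID NUM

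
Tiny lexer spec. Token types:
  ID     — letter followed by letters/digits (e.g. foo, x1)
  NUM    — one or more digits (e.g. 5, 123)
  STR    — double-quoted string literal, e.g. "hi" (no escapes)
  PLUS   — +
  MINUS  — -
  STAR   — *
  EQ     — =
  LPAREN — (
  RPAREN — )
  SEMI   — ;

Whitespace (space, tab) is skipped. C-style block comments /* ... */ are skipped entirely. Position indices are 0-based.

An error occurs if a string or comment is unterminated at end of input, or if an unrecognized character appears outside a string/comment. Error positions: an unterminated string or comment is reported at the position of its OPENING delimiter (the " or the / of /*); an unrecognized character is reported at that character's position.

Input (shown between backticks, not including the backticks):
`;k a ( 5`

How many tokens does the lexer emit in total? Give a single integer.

Answer: 5

Derivation:
pos=0: emit SEMI ';'
pos=1: emit ID 'k' (now at pos=2)
pos=3: emit ID 'a' (now at pos=4)
pos=5: emit LPAREN '('
pos=7: emit NUM '5' (now at pos=8)
DONE. 5 tokens: [SEMI, ID, ID, LPAREN, NUM]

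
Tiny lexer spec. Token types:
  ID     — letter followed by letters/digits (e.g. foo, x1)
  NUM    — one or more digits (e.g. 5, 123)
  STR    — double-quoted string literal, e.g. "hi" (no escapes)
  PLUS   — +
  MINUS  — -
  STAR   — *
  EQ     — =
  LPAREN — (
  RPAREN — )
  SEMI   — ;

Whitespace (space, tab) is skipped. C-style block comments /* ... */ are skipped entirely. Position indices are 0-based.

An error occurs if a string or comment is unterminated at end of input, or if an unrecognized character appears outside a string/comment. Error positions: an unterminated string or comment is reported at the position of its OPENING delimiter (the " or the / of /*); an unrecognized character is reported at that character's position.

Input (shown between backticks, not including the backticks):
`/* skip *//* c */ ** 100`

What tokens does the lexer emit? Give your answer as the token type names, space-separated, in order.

pos=0: enter COMMENT mode (saw '/*')
exit COMMENT mode (now at pos=10)
pos=10: enter COMMENT mode (saw '/*')
exit COMMENT mode (now at pos=17)
pos=18: emit STAR '*'
pos=19: emit STAR '*'
pos=21: emit NUM '100' (now at pos=24)
DONE. 3 tokens: [STAR, STAR, NUM]

Answer: STAR STAR NUM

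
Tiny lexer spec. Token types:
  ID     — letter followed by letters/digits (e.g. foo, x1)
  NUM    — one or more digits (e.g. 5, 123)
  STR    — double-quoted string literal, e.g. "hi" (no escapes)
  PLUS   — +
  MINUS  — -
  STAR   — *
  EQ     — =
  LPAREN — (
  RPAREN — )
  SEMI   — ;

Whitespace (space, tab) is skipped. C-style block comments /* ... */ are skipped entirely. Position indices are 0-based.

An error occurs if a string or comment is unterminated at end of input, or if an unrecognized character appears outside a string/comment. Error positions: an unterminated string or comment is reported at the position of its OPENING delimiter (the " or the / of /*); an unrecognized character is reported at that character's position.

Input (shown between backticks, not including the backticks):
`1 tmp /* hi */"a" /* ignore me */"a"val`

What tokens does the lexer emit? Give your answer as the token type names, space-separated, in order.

Answer: NUM ID STR STR ID

Derivation:
pos=0: emit NUM '1' (now at pos=1)
pos=2: emit ID 'tmp' (now at pos=5)
pos=6: enter COMMENT mode (saw '/*')
exit COMMENT mode (now at pos=14)
pos=14: enter STRING mode
pos=14: emit STR "a" (now at pos=17)
pos=18: enter COMMENT mode (saw '/*')
exit COMMENT mode (now at pos=33)
pos=33: enter STRING mode
pos=33: emit STR "a" (now at pos=36)
pos=36: emit ID 'val' (now at pos=39)
DONE. 5 tokens: [NUM, ID, STR, STR, ID]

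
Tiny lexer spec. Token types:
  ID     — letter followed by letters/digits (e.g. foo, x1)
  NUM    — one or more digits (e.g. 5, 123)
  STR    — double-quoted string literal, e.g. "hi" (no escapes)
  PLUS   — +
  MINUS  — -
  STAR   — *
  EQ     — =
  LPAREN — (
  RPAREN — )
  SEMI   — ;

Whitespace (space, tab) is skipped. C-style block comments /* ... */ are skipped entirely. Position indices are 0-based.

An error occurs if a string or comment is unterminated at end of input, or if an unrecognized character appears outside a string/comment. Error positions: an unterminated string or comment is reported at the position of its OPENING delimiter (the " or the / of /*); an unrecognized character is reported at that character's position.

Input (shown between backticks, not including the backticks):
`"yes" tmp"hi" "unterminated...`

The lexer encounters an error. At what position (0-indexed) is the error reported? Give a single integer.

pos=0: enter STRING mode
pos=0: emit STR "yes" (now at pos=5)
pos=6: emit ID 'tmp' (now at pos=9)
pos=9: enter STRING mode
pos=9: emit STR "hi" (now at pos=13)
pos=14: enter STRING mode
pos=14: ERROR — unterminated string

Answer: 14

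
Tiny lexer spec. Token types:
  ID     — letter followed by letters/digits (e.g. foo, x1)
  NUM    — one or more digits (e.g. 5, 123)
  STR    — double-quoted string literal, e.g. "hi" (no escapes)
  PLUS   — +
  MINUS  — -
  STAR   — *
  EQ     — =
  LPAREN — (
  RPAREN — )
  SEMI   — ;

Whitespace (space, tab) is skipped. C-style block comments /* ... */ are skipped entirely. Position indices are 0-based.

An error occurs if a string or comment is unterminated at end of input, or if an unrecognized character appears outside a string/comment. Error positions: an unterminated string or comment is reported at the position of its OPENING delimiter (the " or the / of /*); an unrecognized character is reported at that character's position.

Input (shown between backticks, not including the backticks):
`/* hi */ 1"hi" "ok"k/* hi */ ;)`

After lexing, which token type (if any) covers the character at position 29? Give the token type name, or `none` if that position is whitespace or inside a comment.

Answer: SEMI

Derivation:
pos=0: enter COMMENT mode (saw '/*')
exit COMMENT mode (now at pos=8)
pos=9: emit NUM '1' (now at pos=10)
pos=10: enter STRING mode
pos=10: emit STR "hi" (now at pos=14)
pos=15: enter STRING mode
pos=15: emit STR "ok" (now at pos=19)
pos=19: emit ID 'k' (now at pos=20)
pos=20: enter COMMENT mode (saw '/*')
exit COMMENT mode (now at pos=28)
pos=29: emit SEMI ';'
pos=30: emit RPAREN ')'
DONE. 6 tokens: [NUM, STR, STR, ID, SEMI, RPAREN]
Position 29: char is ';' -> SEMI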